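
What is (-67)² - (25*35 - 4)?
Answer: 3618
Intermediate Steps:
(-67)² - (25*35 - 4) = 4489 - (875 - 4) = 4489 - 1*871 = 4489 - 871 = 3618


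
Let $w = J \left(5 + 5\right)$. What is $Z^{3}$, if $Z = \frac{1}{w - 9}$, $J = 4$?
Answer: $\frac{1}{29791} \approx 3.3567 \cdot 10^{-5}$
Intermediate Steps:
$w = 40$ ($w = 4 \left(5 + 5\right) = 4 \cdot 10 = 40$)
$Z = \frac{1}{31}$ ($Z = \frac{1}{40 - 9} = \frac{1}{31} \approx 0.032258$)
$Z^{3} = \left(\frac{1}{31}\right)^{3} = \frac{1}{29791}$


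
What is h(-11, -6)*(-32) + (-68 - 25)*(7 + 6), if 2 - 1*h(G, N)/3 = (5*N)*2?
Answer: -7161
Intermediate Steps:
h(G, N) = 6 - 30*N (h(G, N) = 6 - 3*5*N*2 = 6 - 30*N)
h(-11, -6)*(-32) + (-68 - 25)*(7 + 6) = (6 - 30*(-6))*(-32) + (-68 - 25)*(7 + 6) = (6 + 180)*(-32) - 93*13 = 186*(-32) - 1209 = -5952 - 1209 = -7161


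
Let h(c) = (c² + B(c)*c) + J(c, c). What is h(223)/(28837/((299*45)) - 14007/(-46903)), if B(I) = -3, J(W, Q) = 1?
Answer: 30961409256765/1541005996 ≈ 20092.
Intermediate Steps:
h(c) = 1 + c² - 3*c (h(c) = (c² - 3*c) + 1 = 1 + c² - 3*c)
h(223)/(28837/((299*45)) - 14007/(-46903)) = (1 + 223² - 3*223)/(28837/((299*45)) - 14007/(-46903)) = (1 + 49729 - 669)/(28837/13455 - 14007*(-1/46903)) = 49061/(28837*(1/13455) + 14007/46903) = 49061/(28837/13455 + 14007/46903) = 49061/(1541005996/631079865) = 49061*(631079865/1541005996) = 30961409256765/1541005996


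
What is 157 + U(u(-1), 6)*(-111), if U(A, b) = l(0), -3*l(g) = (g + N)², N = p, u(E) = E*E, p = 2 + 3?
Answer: 1082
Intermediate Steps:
p = 5
u(E) = E²
N = 5
l(g) = -(5 + g)²/3 (l(g) = -(g + 5)²/3 = -(5 + g)²/3)
U(A, b) = -25/3 (U(A, b) = -(5 + 0)²/3 = -⅓*5² = -⅓*25 = -25/3)
157 + U(u(-1), 6)*(-111) = 157 - 25/3*(-111) = 157 + 925 = 1082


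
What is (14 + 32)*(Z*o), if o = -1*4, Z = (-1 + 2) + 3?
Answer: -736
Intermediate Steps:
Z = 4 (Z = 1 + 3 = 4)
o = -4
(14 + 32)*(Z*o) = (14 + 32)*(4*(-4)) = 46*(-16) = -736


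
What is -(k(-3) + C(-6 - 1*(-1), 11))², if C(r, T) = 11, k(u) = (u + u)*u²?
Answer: -1849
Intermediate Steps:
k(u) = 2*u³ (k(u) = (2*u)*u² = 2*u³)
-(k(-3) + C(-6 - 1*(-1), 11))² = -(2*(-3)³ + 11)² = -(2*(-27) + 11)² = -(-54 + 11)² = -1*(-43)² = -1*1849 = -1849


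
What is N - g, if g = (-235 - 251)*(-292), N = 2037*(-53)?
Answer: -249873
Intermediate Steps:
N = -107961
g = 141912 (g = -486*(-292) = 141912)
N - g = -107961 - 1*141912 = -107961 - 141912 = -249873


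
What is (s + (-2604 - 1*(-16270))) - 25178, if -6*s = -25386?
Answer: -7281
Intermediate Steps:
s = 4231 (s = -1/6*(-25386) = 4231)
(s + (-2604 - 1*(-16270))) - 25178 = (4231 + (-2604 - 1*(-16270))) - 25178 = (4231 + (-2604 + 16270)) - 25178 = (4231 + 13666) - 25178 = 17897 - 25178 = -7281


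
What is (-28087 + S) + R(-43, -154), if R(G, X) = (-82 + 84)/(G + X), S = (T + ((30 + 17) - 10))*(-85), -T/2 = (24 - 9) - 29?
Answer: -6621566/197 ≈ -33612.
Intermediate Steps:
T = 28 (T = -2*((24 - 9) - 29) = -2*(15 - 29) = -2*(-14) = 28)
S = -5525 (S = (28 + ((30 + 17) - 10))*(-85) = (28 + (47 - 10))*(-85) = (28 + 37)*(-85) = 65*(-85) = -5525)
R(G, X) = 2/(G + X)
(-28087 + S) + R(-43, -154) = (-28087 - 5525) + 2/(-43 - 154) = -33612 + 2/(-197) = -33612 + 2*(-1/197) = -33612 - 2/197 = -6621566/197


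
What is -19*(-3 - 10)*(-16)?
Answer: -3952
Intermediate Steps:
-19*(-3 - 10)*(-16) = -19*(-13)*(-16) = 247*(-16) = -3952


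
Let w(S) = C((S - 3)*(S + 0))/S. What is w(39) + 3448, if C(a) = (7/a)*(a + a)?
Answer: 134486/39 ≈ 3448.4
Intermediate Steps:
C(a) = 14 (C(a) = (7/a)*(2*a) = 14)
w(S) = 14/S
w(39) + 3448 = 14/39 + 3448 = 134486/39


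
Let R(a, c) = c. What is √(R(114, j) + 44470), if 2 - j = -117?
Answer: √44589 ≈ 211.16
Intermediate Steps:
j = 119 (j = 2 - 1*(-117) = 2 + 117 = 119)
√(R(114, j) + 44470) = √(119 + 44470) = √44589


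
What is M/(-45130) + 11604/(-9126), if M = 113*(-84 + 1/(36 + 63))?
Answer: -17806757/16779334 ≈ -1.0612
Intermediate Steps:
M = -939595/99 (M = 113*(-84 + 1/99) = 113*(-8315/99) = -939595/99 ≈ -9490.9)
M/(-45130) + 11604/(-9126) = -939595/99/(-45130) + 11604/(-9126) = -939595/99*(-1/45130) + 11604*(-1/9126) = 187919/893574 - 1934/1521 = -17806757/16779334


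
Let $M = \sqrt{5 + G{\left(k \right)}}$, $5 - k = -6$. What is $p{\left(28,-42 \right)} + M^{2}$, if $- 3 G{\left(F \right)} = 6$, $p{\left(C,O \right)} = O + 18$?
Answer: $-21$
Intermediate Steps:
$k = 11$ ($k = 5 - -6 = 5 + 6 = 11$)
$p{\left(C,O \right)} = 18 + O$
$G{\left(F \right)} = -2$ ($G{\left(F \right)} = \left(- \frac{1}{3}\right) 6 = -2$)
$M = \sqrt{3}$ ($M = \sqrt{5 - 2} = \sqrt{3} \approx 1.732$)
$p{\left(28,-42 \right)} + M^{2} = \left(18 - 42\right) + \left(\sqrt{3}\right)^{2} = -24 + 3 = -21$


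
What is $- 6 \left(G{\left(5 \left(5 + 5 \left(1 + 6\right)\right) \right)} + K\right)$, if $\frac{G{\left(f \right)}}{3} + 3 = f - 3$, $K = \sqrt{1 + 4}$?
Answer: $-3492 - 6 \sqrt{5} \approx -3505.4$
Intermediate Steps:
$K = \sqrt{5} \approx 2.2361$
$G{\left(f \right)} = -18 + 3 f$ ($G{\left(f \right)} = -9 + 3 \left(f - 3\right) = -9 + 3 \left(-3 + f\right) = -9 + \left(-9 + 3 f\right) = -18 + 3 f$)
$- 6 \left(G{\left(5 \left(5 + 5 \left(1 + 6\right)\right) \right)} + K\right) = - 6 \left(\left(-18 + 3 \cdot 5 \left(5 + 5 \left(1 + 6\right)\right)\right) + \sqrt{5}\right) = - 6 \left(\left(-18 + 3 \cdot 5 \left(5 + 5 \cdot 7\right)\right) + \sqrt{5}\right) = - 6 \left(\left(-18 + 3 \cdot 5 \left(5 + 35\right)\right) + \sqrt{5}\right) = - 6 \left(\left(-18 + 3 \cdot 5 \cdot 40\right) + \sqrt{5}\right) = - 6 \left(\left(-18 + 3 \cdot 200\right) + \sqrt{5}\right) = - 6 \left(\left(-18 + 600\right) + \sqrt{5}\right) = - 6 \left(582 + \sqrt{5}\right) = -3492 - 6 \sqrt{5}$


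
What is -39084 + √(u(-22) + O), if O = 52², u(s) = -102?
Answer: -39084 + √2602 ≈ -39033.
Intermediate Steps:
O = 2704
-39084 + √(u(-22) + O) = -39084 + √(-102 + 2704) = -39084 + √2602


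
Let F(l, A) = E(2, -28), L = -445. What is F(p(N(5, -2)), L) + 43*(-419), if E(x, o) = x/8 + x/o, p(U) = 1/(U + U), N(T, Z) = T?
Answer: -504471/28 ≈ -18017.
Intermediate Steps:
p(U) = 1/(2*U)
E(x, o) = x/8 + x/o (E(x, o) = x*(⅛) + x/o = x/8 + x/o)
F(l, A) = 5/28 (F(l, A) = (⅛)*2 + 2/(-28) = ¼ + 2*(-1/28) = ¼ - 1/14 = 5/28)
F(p(N(5, -2)), L) + 43*(-419) = 5/28 + 43*(-419) = 5/28 - 18017 = -504471/28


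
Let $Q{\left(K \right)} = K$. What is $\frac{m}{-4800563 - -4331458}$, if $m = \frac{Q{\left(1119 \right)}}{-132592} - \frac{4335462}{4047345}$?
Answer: $\frac{64375172951}{27971457698802800} \approx 2.3015 \cdot 10^{-6}$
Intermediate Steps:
$m = - \frac{64375172951}{59627285360}$ ($m = \frac{1119}{-132592} - \frac{4335462}{4047345} = 1119 \left(- \frac{1}{132592}\right) - \frac{481718}{449705} = - \frac{1119}{132592} - \frac{481718}{449705} = - \frac{64375172951}{59627285360} \approx -1.0796$)
$\frac{m}{-4800563 - -4331458} = - \frac{64375172951}{59627285360 \left(-4800563 - -4331458\right)} = - \frac{64375172951}{59627285360 \left(-4800563 + 4331458\right)} = - \frac{64375172951}{59627285360 \left(-469105\right)} = \left(- \frac{64375172951}{59627285360}\right) \left(- \frac{1}{469105}\right) = \frac{64375172951}{27971457698802800}$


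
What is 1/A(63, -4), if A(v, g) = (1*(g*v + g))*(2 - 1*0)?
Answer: -1/512 ≈ -0.0019531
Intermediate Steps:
A(v, g) = 2*g + 2*g*v (A(v, g) = (1*(g + g*v))*(2 + 0) = (g + g*v)*2 = 2*g + 2*g*v)
1/A(63, -4) = 1/(2*(-4)*(1 + 63)) = 1/(2*(-4)*64) = 1/(-512) = -1/512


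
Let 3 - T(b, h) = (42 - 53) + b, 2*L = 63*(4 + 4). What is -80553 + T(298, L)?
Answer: -80837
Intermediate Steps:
L = 252 (L = (63*(4 + 4))/2 = (63*8)/2 = (½)*504 = 252)
T(b, h) = 14 - b (T(b, h) = 3 - ((42 - 53) + b) = 3 - (-11 + b) = 3 + (11 - b) = 14 - b)
-80553 + T(298, L) = -80553 + (14 - 1*298) = -80553 + (14 - 298) = -80553 - 284 = -80837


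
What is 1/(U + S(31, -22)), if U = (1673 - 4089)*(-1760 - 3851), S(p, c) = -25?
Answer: 1/13556151 ≈ 7.3767e-8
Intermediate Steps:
U = 13556176 (U = -2416*(-5611) = 13556176)
1/(U + S(31, -22)) = 1/(13556176 - 25) = 1/13556151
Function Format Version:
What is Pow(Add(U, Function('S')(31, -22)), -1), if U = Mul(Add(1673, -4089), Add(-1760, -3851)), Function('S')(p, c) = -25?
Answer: Rational(1, 13556151) ≈ 7.3767e-8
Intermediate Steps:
U = 13556176 (U = Mul(-2416, -5611) = 13556176)
Pow(Add(U, Function('S')(31, -22)), -1) = Pow(Add(13556176, -25), -1) = Pow(13556151, -1) = Rational(1, 13556151)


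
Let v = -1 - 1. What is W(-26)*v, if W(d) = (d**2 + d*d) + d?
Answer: -2652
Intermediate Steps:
W(d) = d + 2*d**2 (W(d) = (d**2 + d**2) + d = 2*d**2 + d = d + 2*d**2)
v = -2
W(-26)*v = -26*(1 + 2*(-26))*(-2) = -26*(1 - 52)*(-2) = -26*(-51)*(-2) = 1326*(-2) = -2652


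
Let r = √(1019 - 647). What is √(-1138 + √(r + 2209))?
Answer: √(-1138 + √(2209 + 2*√93)) ≈ 33.027*I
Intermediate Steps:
r = 2*√93 (r = √372 = 2*√93 ≈ 19.287)
√(-1138 + √(r + 2209)) = √(-1138 + √(2*√93 + 2209)) = √(-1138 + √(2209 + 2*√93))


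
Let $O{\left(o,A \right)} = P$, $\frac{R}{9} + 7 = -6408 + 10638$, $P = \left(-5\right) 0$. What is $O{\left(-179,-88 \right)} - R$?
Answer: $-38007$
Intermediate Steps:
$P = 0$
$R = 38007$ ($R = -63 + 9 \left(-6408 + 10638\right) = -63 + 9 \cdot 4230 = -63 + 38070 = 38007$)
$O{\left(o,A \right)} = 0$
$O{\left(-179,-88 \right)} - R = 0 - 38007 = -38007$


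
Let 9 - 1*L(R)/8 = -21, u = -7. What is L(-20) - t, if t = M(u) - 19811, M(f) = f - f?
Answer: 20051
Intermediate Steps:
L(R) = 240 (L(R) = 72 - 8*(-21) = 72 + 168 = 240)
M(f) = 0
t = -19811 (t = 0 - 19811 = -19811)
L(-20) - t = 240 - 1*(-19811) = 240 + 19811 = 20051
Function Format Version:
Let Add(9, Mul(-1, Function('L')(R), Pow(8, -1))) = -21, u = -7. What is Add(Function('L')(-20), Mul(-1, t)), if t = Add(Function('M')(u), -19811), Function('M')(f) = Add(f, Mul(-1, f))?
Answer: 20051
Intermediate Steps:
Function('L')(R) = 240 (Function('L')(R) = Add(72, Mul(-8, -21)) = Add(72, 168) = 240)
Function('M')(f) = 0
t = -19811 (t = Add(0, -19811) = -19811)
Add(Function('L')(-20), Mul(-1, t)) = Add(240, Mul(-1, -19811)) = Add(240, 19811) = 20051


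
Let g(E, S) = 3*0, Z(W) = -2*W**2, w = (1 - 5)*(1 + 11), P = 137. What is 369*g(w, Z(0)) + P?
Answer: 137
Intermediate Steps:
w = -48 (w = -4*12 = -48)
g(E, S) = 0
369*g(w, Z(0)) + P = 369*0 + 137 = 0 + 137 = 137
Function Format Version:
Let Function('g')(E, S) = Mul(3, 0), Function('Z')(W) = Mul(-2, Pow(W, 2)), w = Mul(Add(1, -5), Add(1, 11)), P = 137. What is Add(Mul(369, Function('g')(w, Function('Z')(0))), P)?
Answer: 137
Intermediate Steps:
w = -48 (w = Mul(-4, 12) = -48)
Function('g')(E, S) = 0
Add(Mul(369, Function('g')(w, Function('Z')(0))), P) = Add(Mul(369, 0), 137) = Add(0, 137) = 137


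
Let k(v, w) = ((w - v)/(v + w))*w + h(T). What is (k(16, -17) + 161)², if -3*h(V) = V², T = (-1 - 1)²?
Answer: 1478656/9 ≈ 1.6430e+5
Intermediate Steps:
T = 4 (T = (-2)² = 4)
h(V) = -V²/3
k(v, w) = -16/3 + w*(w - v)/(v + w) (k(v, w) = ((w - v)/(v + w))*w - ⅓*4² = ((w - v)/(v + w))*w - ⅓*16 = w*(w - v)/(v + w) - 16/3 = -16/3 + w*(w - v)/(v + w))
(k(16, -17) + 161)² = (((-17)² - 16/3*16 - 16/3*(-17) - 1*16*(-17))/(16 - 17) + 161)² = ((289 - 256/3 + 272/3 + 272)/(-1) + 161)² = (-1*1699/3 + 161)² = (-1699/3 + 161)² = (-1216/3)² = 1478656/9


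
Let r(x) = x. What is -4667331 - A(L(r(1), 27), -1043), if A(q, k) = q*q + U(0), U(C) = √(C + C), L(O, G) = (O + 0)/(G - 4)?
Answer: -2469018100/529 ≈ -4.6673e+6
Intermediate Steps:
L(O, G) = O/(-4 + G)
U(C) = √2*√C (U(C) = √(2*C) = √2*√C)
A(q, k) = q² (A(q, k) = q*q + √2*√0 = q² + √2*0 = q² + 0 = q²)
-4667331 - A(L(r(1), 27), -1043) = -4667331 - (1/(-4 + 27))² = -4667331 - (1/23)² = -4667331 - 1*1/529 = -4667331 - 1/529 = -2469018100/529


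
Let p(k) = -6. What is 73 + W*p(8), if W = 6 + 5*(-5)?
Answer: 187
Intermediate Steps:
W = -19 (W = 6 - 25 = -19)
73 + W*p(8) = 73 - 19*(-6) = 73 + 114 = 187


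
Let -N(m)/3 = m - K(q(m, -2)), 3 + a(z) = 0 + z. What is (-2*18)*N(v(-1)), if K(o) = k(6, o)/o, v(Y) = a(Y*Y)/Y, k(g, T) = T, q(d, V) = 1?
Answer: 108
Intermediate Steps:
a(z) = -3 + z (a(z) = -3 + (0 + z) = -3 + z)
v(Y) = (-3 + Y²)/Y (v(Y) = (-3 + Y*Y)/Y = (-3 + Y²)/Y)
K(o) = 1 (K(o) = o/o = 1)
N(m) = 3 - 3*m (N(m) = -3*(m - 1*1) = -3*(m - 1) = -3*(-1 + m) = 3 - 3*m)
(-2*18)*N(v(-1)) = (-2*18)*(3 - 3*(-1 - 3/(-1))) = -36*(3 - 3*(-1 - 3*(-1))) = -36*(3 - 3*(-1 + 3)) = -36*(3 - 3*2) = -36*(3 - 6) = -36*(-3) = 108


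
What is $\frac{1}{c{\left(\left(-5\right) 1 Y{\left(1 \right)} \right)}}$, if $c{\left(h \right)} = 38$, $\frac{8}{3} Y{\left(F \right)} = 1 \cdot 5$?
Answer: $\frac{1}{38} \approx 0.026316$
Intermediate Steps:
$Y{\left(F \right)} = \frac{15}{8}$ ($Y{\left(F \right)} = \frac{3 \cdot 1 \cdot 5}{8} = \frac{3}{8} \cdot 5 = \frac{15}{8}$)
$\frac{1}{c{\left(\left(-5\right) 1 Y{\left(1 \right)} \right)}} = \frac{1}{38}$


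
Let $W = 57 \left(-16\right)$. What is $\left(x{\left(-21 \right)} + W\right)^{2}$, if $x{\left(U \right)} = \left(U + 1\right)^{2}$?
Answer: $262144$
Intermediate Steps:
$x{\left(U \right)} = \left(1 + U\right)^{2}$
$W = -912$
$\left(x{\left(-21 \right)} + W\right)^{2} = \left(\left(1 - 21\right)^{2} - 912\right)^{2} = \left(\left(-20\right)^{2} - 912\right)^{2} = \left(400 - 912\right)^{2} = \left(-512\right)^{2} = 262144$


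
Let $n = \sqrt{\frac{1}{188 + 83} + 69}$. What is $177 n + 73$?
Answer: $73 + \frac{1770 \sqrt{50677}}{271} \approx 1543.3$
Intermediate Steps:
$n = \frac{10 \sqrt{50677}}{271}$ ($n = \sqrt{\frac{1}{271} + 69} = \sqrt{\frac{18700}{271}} = \frac{10 \sqrt{50677}}{271} \approx 8.3068$)
$177 n + 73 = 177 \frac{10 \sqrt{50677}}{271} + 73 = \frac{1770 \sqrt{50677}}{271} + 73 = 73 + \frac{1770 \sqrt{50677}}{271}$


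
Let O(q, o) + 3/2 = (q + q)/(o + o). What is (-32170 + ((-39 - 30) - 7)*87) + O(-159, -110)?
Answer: -2133013/55 ≈ -38782.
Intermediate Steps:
O(q, o) = -3/2 + q/o (O(q, o) = -3/2 + (q + q)/(o + o) = -3/2 + (2*q)/((2*o)) = -3/2 + (2*q)*(1/(2*o)) = -3/2 + q/o)
(-32170 + ((-39 - 30) - 7)*87) + O(-159, -110) = (-32170 + ((-39 - 30) - 7)*87) + (-3/2 - 159/(-110)) = (-32170 + (-69 - 7)*87) + (-3/2 - 159*(-1/110)) = (-32170 - 76*87) + (-3/2 + 159/110) = (-32170 - 6612) - 3/55 = -38782 - 3/55 = -2133013/55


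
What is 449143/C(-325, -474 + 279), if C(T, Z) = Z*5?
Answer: -449143/975 ≈ -460.66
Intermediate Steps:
C(T, Z) = 5*Z
449143/C(-325, -474 + 279) = 449143/((5*(-474 + 279))) = 449143/((5*(-195))) = 449143/(-975) = 449143*(-1/975) = -449143/975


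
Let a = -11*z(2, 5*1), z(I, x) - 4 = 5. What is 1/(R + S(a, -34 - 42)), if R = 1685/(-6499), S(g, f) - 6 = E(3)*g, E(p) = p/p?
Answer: -6499/606092 ≈ -0.010723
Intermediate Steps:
z(I, x) = 9 (z(I, x) = 4 + 5 = 9)
E(p) = 1
a = -99 (a = -11*9 = -99)
S(g, f) = 6 + g (S(g, f) = 6 + 1*g = 6 + g)
R = -1685/6499 (R = 1685*(-1/6499) = -1685/6499 ≈ -0.25927)
1/(R + S(a, -34 - 42)) = 1/(-1685/6499 + (6 - 99)) = 1/(-1685/6499 - 93) = 1/(-606092/6499) = -6499/606092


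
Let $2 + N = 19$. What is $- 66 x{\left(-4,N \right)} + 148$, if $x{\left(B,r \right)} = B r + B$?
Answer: $4900$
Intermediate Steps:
$N = 17$ ($N = -2 + 19 = 17$)
$x{\left(B,r \right)} = B + B r$
$- 66 x{\left(-4,N \right)} + 148 = - 66 \left(- 4 \left(1 + 17\right)\right) + 148 = - 66 \left(\left(-4\right) 18\right) + 148 = \left(-66\right) \left(-72\right) + 148 = 4752 + 148 = 4900$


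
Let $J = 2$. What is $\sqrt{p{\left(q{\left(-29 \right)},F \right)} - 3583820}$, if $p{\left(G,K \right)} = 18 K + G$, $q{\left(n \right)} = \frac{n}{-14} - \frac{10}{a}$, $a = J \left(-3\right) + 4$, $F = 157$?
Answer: $\frac{i \sqrt{701873438}}{14} \approx 1892.3 i$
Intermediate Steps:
$a = -2$ ($a = 2 \left(-3\right) + 4 = -6 + 4 = -2$)
$q{\left(n \right)} = 5 - \frac{n}{14}$ ($q{\left(n \right)} = \frac{n}{-14} - \frac{10}{-2} = n \left(- \frac{1}{14}\right) - -5 = - \frac{n}{14} + 5 = 5 - \frac{n}{14}$)
$p{\left(G,K \right)} = G + 18 K$
$\sqrt{p{\left(q{\left(-29 \right)},F \right)} - 3583820} = \sqrt{\left(\left(5 - - \frac{29}{14}\right) + 18 \cdot 157\right) - 3583820} = \sqrt{\left(\left(5 + \frac{29}{14}\right) + 2826\right) - 3583820} = \sqrt{\left(\frac{99}{14} + 2826\right) - 3583820} = \sqrt{\frac{39663}{14} - 3583820} = \sqrt{- \frac{50133817}{14}} = \frac{i \sqrt{701873438}}{14}$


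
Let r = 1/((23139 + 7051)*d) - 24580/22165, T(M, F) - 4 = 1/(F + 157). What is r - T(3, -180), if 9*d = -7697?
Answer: -120013622212161/23692460590370 ≈ -5.0655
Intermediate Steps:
T(M, F) = 4 + 1/(157 + F) (T(M, F) = 4 + 1/(F + 157) = 4 + 1/(157 + F))
d = -7697/9 (d = (1/9)*(-7697) = -7697/9 ≈ -855.22)
r = -1142342905777/1030106982190 (r = 1/((23139 + 7051)*(-7697/9)) - 24580/22165 = -9/7697/30190 - 24580*1/22165 = (1/30190)*(-9/7697) - 4916/4433 = -9/232372430 - 4916/4433 = -1142342905777/1030106982190 ≈ -1.1090)
r - T(3, -180) = -1142342905777/1030106982190 - (629 + 4*(-180))/(157 - 180) = -1142342905777/1030106982190 - (629 - 720)/(-23) = -1142342905777/1030106982190 - (-1)*(-91)/23 = -1142342905777/1030106982190 - 1*91/23 = -1142342905777/1030106982190 - 91/23 = -120013622212161/23692460590370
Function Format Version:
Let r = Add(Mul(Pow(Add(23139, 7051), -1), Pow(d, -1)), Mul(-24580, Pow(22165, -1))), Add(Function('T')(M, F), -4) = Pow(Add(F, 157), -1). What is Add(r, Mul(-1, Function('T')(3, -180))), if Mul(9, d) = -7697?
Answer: Rational(-120013622212161, 23692460590370) ≈ -5.0655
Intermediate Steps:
Function('T')(M, F) = Add(4, Pow(Add(157, F), -1)) (Function('T')(M, F) = Add(4, Pow(Add(F, 157), -1)) = Add(4, Pow(Add(157, F), -1)))
d = Rational(-7697, 9) (d = Mul(Rational(1, 9), -7697) = Rational(-7697, 9) ≈ -855.22)
r = Rational(-1142342905777, 1030106982190) (r = Add(Mul(Pow(Add(23139, 7051), -1), Pow(Rational(-7697, 9), -1)), Mul(-24580, Pow(22165, -1))) = Add(Mul(Pow(30190, -1), Rational(-9, 7697)), Mul(-24580, Rational(1, 22165))) = Add(Mul(Rational(1, 30190), Rational(-9, 7697)), Rational(-4916, 4433)) = Add(Rational(-9, 232372430), Rational(-4916, 4433)) = Rational(-1142342905777, 1030106982190) ≈ -1.1090)
Add(r, Mul(-1, Function('T')(3, -180))) = Add(Rational(-1142342905777, 1030106982190), Mul(-1, Mul(Pow(Add(157, -180), -1), Add(629, Mul(4, -180))))) = Add(Rational(-1142342905777, 1030106982190), Mul(-1, Mul(Pow(-23, -1), Add(629, -720)))) = Add(Rational(-1142342905777, 1030106982190), Mul(-1, Mul(Rational(-1, 23), -91))) = Add(Rational(-1142342905777, 1030106982190), Mul(-1, Rational(91, 23))) = Add(Rational(-1142342905777, 1030106982190), Rational(-91, 23)) = Rational(-120013622212161, 23692460590370)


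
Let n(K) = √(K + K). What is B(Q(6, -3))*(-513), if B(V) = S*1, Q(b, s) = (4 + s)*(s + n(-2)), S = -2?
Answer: 1026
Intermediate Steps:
n(K) = √2*√K (n(K) = √(2*K) = √2*√K)
Q(b, s) = (4 + s)*(s + 2*I) (Q(b, s) = (4 + s)*(s + √2*√(-2)) = (4 + s)*(s + √2*(I*√2)) = (4 + s)*(s + 2*I))
B(V) = -2 (B(V) = -2*1 = -2)
B(Q(6, -3))*(-513) = -2*(-513) = 1026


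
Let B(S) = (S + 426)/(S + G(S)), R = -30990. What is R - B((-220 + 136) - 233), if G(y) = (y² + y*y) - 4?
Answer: -6218360539/200657 ≈ -30990.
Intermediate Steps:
G(y) = -4 + 2*y² (G(y) = (y² + y²) - 4 = 2*y² - 4 = -4 + 2*y²)
B(S) = (426 + S)/(-4 + S + 2*S²) (B(S) = (S + 426)/(S + (-4 + 2*S²)) = (426 + S)/(-4 + S + 2*S²))
R - B((-220 + 136) - 233) = -30990 - (426 + ((-220 + 136) - 233))/(-4 + ((-220 + 136) - 233) + 2*((-220 + 136) - 233)²) = -30990 - (426 + (-84 - 233))/(-4 + (-84 - 233) + 2*(-84 - 233)²) = -30990 - (426 - 317)/(-4 - 317 + 2*(-317)²) = -30990 - 109/(-4 - 317 + 2*100489) = -30990 - 109/(-4 - 317 + 200978) = -30990 - 109/200657 = -6218360539/200657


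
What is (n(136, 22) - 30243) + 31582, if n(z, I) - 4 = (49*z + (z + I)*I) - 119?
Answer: 11364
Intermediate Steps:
n(z, I) = -115 + 49*z + I*(I + z) (n(z, I) = 4 + ((49*z + (z + I)*I) - 119) = 4 + ((49*z + (I + z)*I) - 119) = 4 + ((49*z + I*(I + z)) - 119) = 4 + (-119 + 49*z + I*(I + z)) = -115 + 49*z + I*(I + z))
(n(136, 22) - 30243) + 31582 = ((-115 + 22**2 + 49*136 + 22*136) - 30243) + 31582 = ((-115 + 484 + 6664 + 2992) - 30243) + 31582 = (10025 - 30243) + 31582 = -20218 + 31582 = 11364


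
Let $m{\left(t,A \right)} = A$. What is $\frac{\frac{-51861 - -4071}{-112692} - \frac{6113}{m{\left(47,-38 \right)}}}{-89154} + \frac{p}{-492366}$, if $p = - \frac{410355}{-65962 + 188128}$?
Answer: $- \frac{152804865710309}{84782191510470636} \approx -0.0018023$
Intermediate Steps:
$p = - \frac{4145}{1234}$ ($p = - \frac{410355}{122166} = \left(-410355\right) \frac{1}{122166} = - \frac{4145}{1234} \approx -3.359$)
$\frac{\frac{-51861 - -4071}{-112692} - \frac{6113}{m{\left(47,-38 \right)}}}{-89154} + \frac{p}{-492366} = \frac{\frac{-51861 - -4071}{-112692} - \frac{6113}{-38}}{-89154} - \frac{4145}{1234 \left(-492366\right)} = \left(\left(-51861 + 4071\right) \left(- \frac{1}{112692}\right) - - \frac{6113}{38}\right) \left(- \frac{1}{89154}\right) - - \frac{4145}{607579644} = \left(\left(-47790\right) \left(- \frac{1}{112692}\right) + \frac{6113}{38}\right) \left(- \frac{1}{89154}\right) + \frac{4145}{607579644} = \left(\frac{7965}{18782} + \frac{6113}{38}\right) \left(- \frac{1}{89154}\right) + \frac{4145}{607579644} = \frac{28779259}{178429} \left(- \frac{1}{89154}\right) + \frac{4145}{607579644} = - \frac{28779259}{15907659066} + \frac{4145}{607579644} = - \frac{152804865710309}{84782191510470636}$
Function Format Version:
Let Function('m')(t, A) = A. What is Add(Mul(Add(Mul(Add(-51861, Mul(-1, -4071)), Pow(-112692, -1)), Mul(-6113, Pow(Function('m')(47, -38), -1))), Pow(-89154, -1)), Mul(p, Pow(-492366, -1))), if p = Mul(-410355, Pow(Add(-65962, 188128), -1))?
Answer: Rational(-152804865710309, 84782191510470636) ≈ -0.0018023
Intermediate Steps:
p = Rational(-4145, 1234) (p = Mul(-410355, Pow(122166, -1)) = Mul(-410355, Rational(1, 122166)) = Rational(-4145, 1234) ≈ -3.3590)
Add(Mul(Add(Mul(Add(-51861, Mul(-1, -4071)), Pow(-112692, -1)), Mul(-6113, Pow(Function('m')(47, -38), -1))), Pow(-89154, -1)), Mul(p, Pow(-492366, -1))) = Add(Mul(Add(Mul(Add(-51861, Mul(-1, -4071)), Pow(-112692, -1)), Mul(-6113, Pow(-38, -1))), Pow(-89154, -1)), Mul(Rational(-4145, 1234), Pow(-492366, -1))) = Add(Mul(Add(Mul(Add(-51861, 4071), Rational(-1, 112692)), Mul(-6113, Rational(-1, 38))), Rational(-1, 89154)), Mul(Rational(-4145, 1234), Rational(-1, 492366))) = Add(Mul(Add(Mul(-47790, Rational(-1, 112692)), Rational(6113, 38)), Rational(-1, 89154)), Rational(4145, 607579644)) = Add(Mul(Add(Rational(7965, 18782), Rational(6113, 38)), Rational(-1, 89154)), Rational(4145, 607579644)) = Add(Mul(Rational(28779259, 178429), Rational(-1, 89154)), Rational(4145, 607579644)) = Add(Rational(-28779259, 15907659066), Rational(4145, 607579644)) = Rational(-152804865710309, 84782191510470636)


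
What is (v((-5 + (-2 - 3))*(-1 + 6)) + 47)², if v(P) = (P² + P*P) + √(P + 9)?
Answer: (5047 + I*√41)² ≈ 2.5472e+7 + 6.463e+4*I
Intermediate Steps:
v(P) = √(9 + P) + 2*P² (v(P) = (P² + P²) + √(9 + P) = 2*P² + √(9 + P) = √(9 + P) + 2*P²)
(v((-5 + (-2 - 3))*(-1 + 6)) + 47)² = ((√(9 + (-5 + (-2 - 3))*(-1 + 6)) + 2*((-5 + (-2 - 3))*(-1 + 6))²) + 47)² = ((√(9 + (-5 - 5)*5) + 2*((-5 - 5)*5)²) + 47)² = ((√(9 - 10*5) + 2*(-10*5)²) + 47)² = ((√(9 - 50) + 2*(-50)²) + 47)² = ((√(-41) + 2*2500) + 47)² = ((I*√41 + 5000) + 47)² = ((5000 + I*√41) + 47)² = (5047 + I*√41)²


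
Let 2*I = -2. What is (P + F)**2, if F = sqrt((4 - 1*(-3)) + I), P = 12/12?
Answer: (1 + sqrt(6))**2 ≈ 11.899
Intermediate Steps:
I = -1 (I = (1/2)*(-2) = -1)
P = 1 (P = 12*(1/12) = 1)
F = sqrt(6) (F = sqrt((4 - 1*(-3)) - 1) = sqrt((4 + 3) - 1) = sqrt(7 - 1) = sqrt(6) ≈ 2.4495)
(P + F)**2 = (1 + sqrt(6))**2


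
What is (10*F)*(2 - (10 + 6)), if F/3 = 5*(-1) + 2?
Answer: 1260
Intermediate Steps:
F = -9 (F = 3*(5*(-1) + 2) = 3*(-5 + 2) = 3*(-3) = -9)
(10*F)*(2 - (10 + 6)) = (10*(-9))*(2 - (10 + 6)) = -90*(2 - 1*16) = -90*(2 - 16) = -90*(-14) = 1260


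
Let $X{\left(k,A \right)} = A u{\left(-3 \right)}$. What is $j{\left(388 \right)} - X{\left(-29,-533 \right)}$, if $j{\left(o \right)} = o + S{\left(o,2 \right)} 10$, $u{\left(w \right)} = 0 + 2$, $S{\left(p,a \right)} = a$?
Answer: $1474$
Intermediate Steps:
$u{\left(w \right)} = 2$
$j{\left(o \right)} = 20 + o$ ($j{\left(o \right)} = o + 2 \cdot 10 = o + 20 = 20 + o$)
$X{\left(k,A \right)} = 2 A$ ($X{\left(k,A \right)} = A 2 = 2 A$)
$j{\left(388 \right)} - X{\left(-29,-533 \right)} = \left(20 + 388\right) - 2 \left(-533\right) = 408 - -1066 = 408 + 1066 = 1474$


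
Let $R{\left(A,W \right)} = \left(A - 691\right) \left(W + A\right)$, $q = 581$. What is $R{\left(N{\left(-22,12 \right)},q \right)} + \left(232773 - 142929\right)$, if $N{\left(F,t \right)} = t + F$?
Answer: $-310427$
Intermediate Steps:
$N{\left(F,t \right)} = F + t$
$R{\left(A,W \right)} = \left(-691 + A\right) \left(A + W\right)$
$R{\left(N{\left(-22,12 \right)},q \right)} + \left(232773 - 142929\right) = \left(\left(-22 + 12\right)^{2} - 691 \left(-22 + 12\right) - 401471 + \left(-22 + 12\right) 581\right) + \left(232773 - 142929\right) = \left(\left(-10\right)^{2} - -6910 - 401471 - 5810\right) + \left(232773 - 142929\right) = \left(100 + 6910 - 401471 - 5810\right) + 89844 = -400271 + 89844 = -310427$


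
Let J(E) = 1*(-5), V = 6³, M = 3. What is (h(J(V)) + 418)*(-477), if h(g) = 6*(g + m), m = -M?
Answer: -176490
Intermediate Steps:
V = 216
J(E) = -5
m = -3 (m = -1*3 = -3)
h(g) = -18 + 6*g (h(g) = 6*(g - 3) = 6*(-3 + g) = -18 + 6*g)
(h(J(V)) + 418)*(-477) = ((-18 + 6*(-5)) + 418)*(-477) = ((-18 - 30) + 418)*(-477) = (-48 + 418)*(-477) = 370*(-477) = -176490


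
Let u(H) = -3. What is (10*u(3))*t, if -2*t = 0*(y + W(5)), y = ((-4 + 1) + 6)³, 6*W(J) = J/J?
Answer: 0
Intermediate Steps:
W(J) = ⅙ (W(J) = (J/J)/6 = (⅙)*1 = ⅙)
y = 27 (y = (-3 + 6)³ = 3³ = 27)
t = 0 (t = -0*(27 + ⅙) = -0*163/6 = -½*0 = 0)
(10*u(3))*t = (10*(-3))*0 = -30*0 = 0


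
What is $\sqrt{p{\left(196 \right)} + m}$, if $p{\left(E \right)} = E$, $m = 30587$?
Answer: $\sqrt{30783} \approx 175.45$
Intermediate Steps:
$\sqrt{p{\left(196 \right)} + m} = \sqrt{196 + 30587} = \sqrt{30783}$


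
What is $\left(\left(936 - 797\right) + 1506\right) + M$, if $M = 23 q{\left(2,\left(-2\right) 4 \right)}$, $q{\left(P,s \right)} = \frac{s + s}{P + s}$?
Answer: $\frac{5119}{3} \approx 1706.3$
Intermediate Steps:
$q{\left(P,s \right)} = \frac{2 s}{P + s}$
$M = \frac{184}{3}$ ($M = 23 \frac{2 \left(\left(-2\right) 4\right)}{2 - 8} = 23 \cdot 2 \left(-8\right) \frac{1}{2 - 8} = 23 \cdot 2 \left(-8\right) \frac{1}{-6} = 23 \cdot 2 \left(-8\right) \left(- \frac{1}{6}\right) = 23 \cdot \frac{8}{3} = \frac{184}{3} \approx 61.333$)
$\left(\left(936 - 797\right) + 1506\right) + M = \left(\left(936 - 797\right) + 1506\right) + \frac{184}{3} = \left(139 + 1506\right) + \frac{184}{3} = 1645 + \frac{184}{3} = \frac{5119}{3}$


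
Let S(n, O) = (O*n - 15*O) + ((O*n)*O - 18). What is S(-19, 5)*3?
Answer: -1989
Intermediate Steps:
S(n, O) = -18 - 15*O + O*n + n*O**2 (S(n, O) = (-15*O + O*n) + (n*O**2 - 18) = (-15*O + O*n) + (-18 + n*O**2) = -18 - 15*O + O*n + n*O**2)
S(-19, 5)*3 = (-18 - 15*5 + 5*(-19) - 19*5**2)*3 = (-18 - 75 - 95 - 19*25)*3 = (-18 - 75 - 95 - 475)*3 = -663*3 = -1989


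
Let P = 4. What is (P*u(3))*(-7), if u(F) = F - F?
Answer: 0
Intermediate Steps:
u(F) = 0
(P*u(3))*(-7) = (4*0)*(-7) = 0*(-7) = 0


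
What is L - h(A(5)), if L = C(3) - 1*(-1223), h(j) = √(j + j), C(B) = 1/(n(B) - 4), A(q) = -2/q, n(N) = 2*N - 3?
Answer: 1222 - 2*I*√5/5 ≈ 1222.0 - 0.89443*I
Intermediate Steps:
n(N) = -3 + 2*N
C(B) = 1/(-7 + 2*B) (C(B) = 1/((-3 + 2*B) - 4) = 1/(-7 + 2*B))
h(j) = √2*√j (h(j) = √(2*j) = √2*√j)
L = 1222 (L = 1/(-7 + 2*3) - 1*(-1223) = 1/(-7 + 6) + 1223 = 1/(-1) + 1223 = -1 + 1223 = 1222)
L - h(A(5)) = 1222 - √2*√(-2/5) = 1222 - √2*√(-2*⅕) = 1222 - √2*√(-⅖) = 1222 - √2*I*√10/5 = 1222 - 2*I*√5/5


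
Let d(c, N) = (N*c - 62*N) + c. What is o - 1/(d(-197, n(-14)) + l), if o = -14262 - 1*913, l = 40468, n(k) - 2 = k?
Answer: -658276326/43379 ≈ -15175.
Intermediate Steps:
n(k) = 2 + k
d(c, N) = c - 62*N + N*c (d(c, N) = (-62*N + N*c) + c = c - 62*N + N*c)
o = -15175 (o = -14262 - 913 = -15175)
o - 1/(d(-197, n(-14)) + l) = -15175 - 1/((-197 - 62*(2 - 14) + (2 - 14)*(-197)) + 40468) = -15175 - 1/((-197 - 62*(-12) - 12*(-197)) + 40468) = -15175 - 1/((-197 + 744 + 2364) + 40468) = -15175 - 1/(2911 + 40468) = -15175 - 1/43379 = -658276326/43379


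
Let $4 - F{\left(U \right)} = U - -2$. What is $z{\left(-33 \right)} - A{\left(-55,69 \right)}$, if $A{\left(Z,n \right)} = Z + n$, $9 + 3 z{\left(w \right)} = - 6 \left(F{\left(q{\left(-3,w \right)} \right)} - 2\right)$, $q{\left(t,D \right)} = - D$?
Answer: $49$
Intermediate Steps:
$F{\left(U \right)} = 2 - U$ ($F{\left(U \right)} = 4 - \left(U - -2\right) = 4 - \left(U + 2\right) = 4 - \left(2 + U\right) = 2 - U$)
$z{\left(w \right)} = -3 - 2 w$ ($z{\left(w \right)} = -3 + \frac{\left(-6\right) \left(\left(2 - - w\right) - 2\right)}{3} = -3 + \frac{\left(-6\right) \left(\left(2 + w\right) - 2\right)}{3} = -3 + \frac{\left(-6\right) w}{3} = -3 - 2 w$)
$z{\left(-33 \right)} - A{\left(-55,69 \right)} = \left(-3 - -66\right) - \left(-55 + 69\right) = \left(-3 + 66\right) - 14 = 63 - 14 = 49$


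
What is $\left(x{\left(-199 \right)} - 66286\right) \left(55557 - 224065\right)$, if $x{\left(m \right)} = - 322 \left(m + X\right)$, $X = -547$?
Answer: $-29307922408$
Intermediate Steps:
$x{\left(m \right)} = 176134 - 322 m$ ($x{\left(m \right)} = - 322 \left(m - 547\right) = - 322 \left(-547 + m\right) = 176134 - 322 m$)
$\left(x{\left(-199 \right)} - 66286\right) \left(55557 - 224065\right) = \left(\left(176134 - -64078\right) - 66286\right) \left(55557 - 224065\right) = \left(\left(176134 + 64078\right) - 66286\right) \left(-168508\right) = \left(240212 - 66286\right) \left(-168508\right) = 173926 \left(-168508\right) = -29307922408$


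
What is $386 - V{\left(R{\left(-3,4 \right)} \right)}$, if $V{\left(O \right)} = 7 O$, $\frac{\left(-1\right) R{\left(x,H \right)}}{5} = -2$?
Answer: $316$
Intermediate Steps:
$R{\left(x,H \right)} = 10$ ($R{\left(x,H \right)} = \left(-5\right) \left(-2\right) = 10$)
$386 - V{\left(R{\left(-3,4 \right)} \right)} = 386 - 7 \cdot 10 = 386 - 70 = 316$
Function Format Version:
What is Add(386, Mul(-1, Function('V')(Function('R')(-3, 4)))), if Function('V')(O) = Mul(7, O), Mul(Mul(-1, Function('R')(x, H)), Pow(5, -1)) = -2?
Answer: 316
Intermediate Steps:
Function('R')(x, H) = 10 (Function('R')(x, H) = Mul(-5, -2) = 10)
Add(386, Mul(-1, Function('V')(Function('R')(-3, 4)))) = Add(386, Mul(-1, Mul(7, 10))) = Add(386, Mul(-1, 70)) = Add(386, -70) = 316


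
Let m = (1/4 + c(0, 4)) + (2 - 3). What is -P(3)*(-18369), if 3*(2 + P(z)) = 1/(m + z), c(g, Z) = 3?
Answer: -249002/7 ≈ -35572.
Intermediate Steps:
m = 9/4 (m = (1/4 + 3) + (2 - 3) = (¼ + 3) - 1 = 13/4 - 1 = 9/4 ≈ 2.2500)
P(z) = -2 + 1/(3*(9/4 + z))
-P(3)*(-18369) = -2*(-25 - 12*3)/(3*(9 + 4*3))*(-18369) = -2*(-25 - 36)/(3*(9 + 12))*(-18369) = -(⅔)*(-61)/21*(-18369) = -(⅔)*(1/21)*(-61)*(-18369) = -(-122)*(-18369)/63 = -1*249002/7 = -249002/7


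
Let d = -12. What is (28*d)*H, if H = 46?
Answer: -15456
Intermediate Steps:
(28*d)*H = (28*(-12))*46 = -336*46 = -15456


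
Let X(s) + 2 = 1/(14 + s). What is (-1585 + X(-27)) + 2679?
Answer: 14195/13 ≈ 1091.9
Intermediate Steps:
X(s) = -2 + 1/(14 + s)
(-1585 + X(-27)) + 2679 = (-1585 + (-27 - 2*(-27))/(14 - 27)) + 2679 = (-1585 + (-27 + 54)/(-13)) + 2679 = (-1585 - 1/13*27) + 2679 = (-1585 - 27/13) + 2679 = -20632/13 + 2679 = 14195/13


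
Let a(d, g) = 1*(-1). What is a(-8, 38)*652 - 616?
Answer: -1268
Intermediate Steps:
a(d, g) = -1
a(-8, 38)*652 - 616 = -1*652 - 616 = -652 - 616 = -1268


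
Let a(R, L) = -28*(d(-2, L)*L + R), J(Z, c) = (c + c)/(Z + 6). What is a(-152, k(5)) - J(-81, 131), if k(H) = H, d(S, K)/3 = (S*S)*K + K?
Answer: -468038/75 ≈ -6240.5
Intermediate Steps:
d(S, K) = 3*K + 3*K*S² (d(S, K) = 3*((S*S)*K + K) = 3*(S²*K + K) = 3*(K*S² + K) = 3*(K + K*S²) = 3*K + 3*K*S²)
J(Z, c) = 2*c/(6 + Z) (J(Z, c) = (2*c)/(6 + Z) = 2*c/(6 + Z))
a(R, L) = -420*L² - 28*R (a(R, L) = -28*((3*L*(1 + (-2)²))*L + R) = -28*((3*L*(1 + 4))*L + R) = -28*((3*L*5)*L + R) = -28*((15*L)*L + R) = -28*(15*L² + R) = -28*(R + 15*L²) = -420*L² - 28*R)
a(-152, k(5)) - J(-81, 131) = (-420*5² - 28*(-152)) - 2*131/(6 - 81) = (-420*25 + 4256) - 2*131/(-75) = (-10500 + 4256) - 2*131*(-1)/75 = -6244 - 1*(-262/75) = -6244 + 262/75 = -468038/75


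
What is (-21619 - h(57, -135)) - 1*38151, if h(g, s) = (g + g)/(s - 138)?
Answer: -5439032/91 ≈ -59770.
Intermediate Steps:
h(g, s) = 2*g/(-138 + s) (h(g, s) = (2*g)/(-138 + s) = 2*g/(-138 + s))
(-21619 - h(57, -135)) - 1*38151 = (-21619 - 2*57/(-138 - 135)) - 1*38151 = (-21619 - 2*57/(-273)) - 38151 = (-21619 - 2*57*(-1)/273) - 38151 = (-21619 - 1*(-38/91)) - 38151 = (-21619 + 38/91) - 38151 = -1967291/91 - 38151 = -5439032/91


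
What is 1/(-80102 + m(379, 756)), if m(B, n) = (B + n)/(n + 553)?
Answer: -1309/104852383 ≈ -1.2484e-5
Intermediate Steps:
m(B, n) = (B + n)/(553 + n)
1/(-80102 + m(379, 756)) = 1/(-80102 + (379 + 756)/(553 + 756)) = 1/(-80102 + 1135/1309) = 1/(-104852383/1309) = -1309/104852383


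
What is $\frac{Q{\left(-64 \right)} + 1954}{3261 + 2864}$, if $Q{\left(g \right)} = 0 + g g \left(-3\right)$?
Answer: $- \frac{10334}{6125} \approx -1.6872$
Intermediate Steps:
$Q{\left(g \right)} = - 3 g^{2}$ ($Q{\left(g \right)} = 0 + g^{2} \left(-3\right) = 0 - 3 g^{2} = - 3 g^{2}$)
$\frac{Q{\left(-64 \right)} + 1954}{3261 + 2864} = \frac{- 3 \left(-64\right)^{2} + 1954}{3261 + 2864} = \frac{\left(-3\right) 4096 + 1954}{6125} = \left(-12288 + 1954\right) \frac{1}{6125} = \left(-10334\right) \frac{1}{6125} = - \frac{10334}{6125}$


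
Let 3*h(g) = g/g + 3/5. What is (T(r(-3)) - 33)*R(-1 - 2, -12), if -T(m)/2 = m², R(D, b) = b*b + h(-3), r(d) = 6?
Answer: -15176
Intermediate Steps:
h(g) = 8/15 (h(g) = (g/g + 3/5)/3 = (1 + 3*(⅕))/3 = (1 + ⅗)/3 = (⅓)*(8/5) = 8/15)
R(D, b) = 8/15 + b² (R(D, b) = b*b + 8/15 = b² + 8/15 = 8/15 + b²)
T(m) = -2*m²
(T(r(-3)) - 33)*R(-1 - 2, -12) = (-2*6² - 33)*(8/15 + (-12)²) = (-2*36 - 33)*(8/15 + 144) = (-72 - 33)*(2168/15) = -105*2168/15 = -15176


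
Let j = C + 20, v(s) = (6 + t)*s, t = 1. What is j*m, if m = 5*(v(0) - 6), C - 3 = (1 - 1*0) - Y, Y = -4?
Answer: -840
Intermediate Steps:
C = 8 (C = 3 + ((1 - 1*0) - 1*(-4)) = 3 + ((1 + 0) + 4) = 3 + (1 + 4) = 3 + 5 = 8)
v(s) = 7*s (v(s) = (6 + 1)*s = 7*s)
m = -30 (m = 5*(7*0 - 6) = 5*(0 - 6) = 5*(-6) = -30)
j = 28 (j = 8 + 20 = 28)
j*m = 28*(-30) = -840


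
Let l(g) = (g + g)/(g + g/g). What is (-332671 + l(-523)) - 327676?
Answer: -172350044/261 ≈ -6.6035e+5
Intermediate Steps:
l(g) = 2*g/(1 + g) (l(g) = (2*g)/(g + 1) = (2*g)/(1 + g) = 2*g/(1 + g))
(-332671 + l(-523)) - 327676 = (-332671 + 2*(-523)/(1 - 523)) - 327676 = (-332671 + 2*(-523)/(-522)) - 327676 = (-332671 + 2*(-523)*(-1/522)) - 327676 = (-332671 + 523/261) - 327676 = -86826608/261 - 327676 = -172350044/261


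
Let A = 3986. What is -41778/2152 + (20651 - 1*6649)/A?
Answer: -34098701/2144468 ≈ -15.901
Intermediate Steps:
-41778/2152 + (20651 - 1*6649)/A = -41778/2152 + (20651 - 1*6649)/3986 = -41778*1/2152 + (20651 - 6649)*(1/3986) = -20889/1076 + 14002*(1/3986) = -20889/1076 + 7001/1993 = -34098701/2144468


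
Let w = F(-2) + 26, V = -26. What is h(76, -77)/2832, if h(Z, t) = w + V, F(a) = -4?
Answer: -1/708 ≈ -0.0014124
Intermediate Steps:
w = 22 (w = -4 + 26 = 22)
h(Z, t) = -4 (h(Z, t) = 22 - 26 = -4)
h(76, -77)/2832 = -4/2832 = -4*1/2832 = -1/708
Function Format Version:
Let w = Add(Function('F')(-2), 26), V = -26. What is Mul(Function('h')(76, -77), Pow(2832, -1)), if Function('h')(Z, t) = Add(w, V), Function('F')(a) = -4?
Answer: Rational(-1, 708) ≈ -0.0014124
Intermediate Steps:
w = 22 (w = Add(-4, 26) = 22)
Function('h')(Z, t) = -4 (Function('h')(Z, t) = Add(22, -26) = -4)
Mul(Function('h')(76, -77), Pow(2832, -1)) = Mul(-4, Pow(2832, -1)) = Mul(-4, Rational(1, 2832)) = Rational(-1, 708)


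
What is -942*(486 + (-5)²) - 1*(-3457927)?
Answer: 2976565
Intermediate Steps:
-942*(486 + (-5)²) - 1*(-3457927) = -942*(486 + 25) + 3457927 = -942*511 + 3457927 = -481362 + 3457927 = 2976565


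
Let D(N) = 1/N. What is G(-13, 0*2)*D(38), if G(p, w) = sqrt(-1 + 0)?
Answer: I/38 ≈ 0.026316*I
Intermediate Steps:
G(p, w) = I (G(p, w) = sqrt(-1) = I)
G(-13, 0*2)*D(38) = I/38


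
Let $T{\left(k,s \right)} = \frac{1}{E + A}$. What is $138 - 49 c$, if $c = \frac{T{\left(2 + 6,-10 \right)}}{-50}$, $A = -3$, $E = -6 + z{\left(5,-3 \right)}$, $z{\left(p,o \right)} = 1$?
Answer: $\frac{55151}{400} \approx 137.88$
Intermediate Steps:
$E = -5$ ($E = -6 + 1 = -5$)
$T{\left(k,s \right)} = - \frac{1}{8}$ ($T{\left(k,s \right)} = \frac{1}{-5 - 3} = \frac{1}{-8} = - \frac{1}{8}$)
$c = \frac{1}{400}$ ($c = - \frac{1}{8 \left(-50\right)} = \left(- \frac{1}{8}\right) \left(- \frac{1}{50}\right) = \frac{1}{400} \approx 0.0025$)
$138 - 49 c = 138 - \frac{49}{400} = \frac{55151}{400}$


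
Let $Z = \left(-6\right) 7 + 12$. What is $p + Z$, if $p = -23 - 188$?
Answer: $-241$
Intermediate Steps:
$p = -211$ ($p = -23 - 188 = -211$)
$Z = -30$ ($Z = -42 + 12 = -30$)
$p + Z = -211 - 30 = -241$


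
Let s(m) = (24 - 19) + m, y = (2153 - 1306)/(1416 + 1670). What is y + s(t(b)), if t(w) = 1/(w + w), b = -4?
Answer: 63565/12344 ≈ 5.1495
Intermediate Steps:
t(w) = 1/(2*w)
y = 847/3086 ≈ 0.27447
s(m) = 5 + m
y + s(t(b)) = 847/3086 + (5 + (1/2)/(-4)) = 847/3086 + (5 + (1/2)*(-1/4)) = 847/3086 + (5 - 1/8) = 847/3086 + 39/8 = 63565/12344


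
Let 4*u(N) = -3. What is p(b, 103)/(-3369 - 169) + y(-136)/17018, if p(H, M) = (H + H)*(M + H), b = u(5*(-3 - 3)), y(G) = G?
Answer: 8515871/240838736 ≈ 0.035359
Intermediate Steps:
u(N) = -3/4 (u(N) = (1/4)*(-3) = -3/4)
b = -3/4 ≈ -0.75000
p(H, M) = 2*H*(H + M) (p(H, M) = (2*H)*(H + M) = 2*H*(H + M))
p(b, 103)/(-3369 - 169) + y(-136)/17018 = (2*(-3/4)*(-3/4 + 103))/(-3369 - 169) - 136/17018 = (2*(-3/4)*(409/4))/(-3538) - 136*1/17018 = -1227/8*(-1/3538) - 68/8509 = 1227/28304 - 68/8509 = 8515871/240838736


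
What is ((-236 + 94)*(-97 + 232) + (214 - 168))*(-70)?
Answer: 1338680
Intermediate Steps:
((-236 + 94)*(-97 + 232) + (214 - 168))*(-70) = (-142*135 + 46)*(-70) = (-19170 + 46)*(-70) = -19124*(-70) = 1338680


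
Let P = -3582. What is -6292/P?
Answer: 3146/1791 ≈ 1.7566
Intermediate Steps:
-6292/P = -6292/(-3582) = -6292*(-1/3582) = 3146/1791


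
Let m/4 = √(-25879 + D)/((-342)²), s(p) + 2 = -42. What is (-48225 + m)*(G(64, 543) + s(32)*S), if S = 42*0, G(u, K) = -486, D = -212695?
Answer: 23437350 - 6*I*√238574/361 ≈ 2.3437e+7 - 8.1181*I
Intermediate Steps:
s(p) = -44 (s(p) = -2 - 42 = -44)
S = 0
m = I*√238574/29241 (m = 4*(√(-25879 - 212695)/((-342)²)) = 4*(√(-238574)/116964) = 4*((I*√238574)*(1/116964)) = 4*(I*√238574/116964) = I*√238574/29241 ≈ 0.016704*I)
(-48225 + m)*(G(64, 543) + s(32)*S) = (-48225 + I*√238574/29241)*(-486 - 44*0) = (-48225 + I*√238574/29241)*(-486 + 0) = (-48225 + I*√238574/29241)*(-486) = 23437350 - 6*I*√238574/361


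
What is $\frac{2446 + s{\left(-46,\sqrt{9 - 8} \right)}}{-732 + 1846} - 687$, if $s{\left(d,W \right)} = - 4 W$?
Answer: $- \frac{381438}{557} \approx -684.81$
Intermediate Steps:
$\frac{2446 + s{\left(-46,\sqrt{9 - 8} \right)}}{-732 + 1846} - 687 = \frac{2446 - 4 \sqrt{9 - 8}}{-732 + 1846} - 687 = \frac{2446 - 4 \sqrt{1}}{1114} - 687 = \left(2446 - 4\right) \frac{1}{1114} - 687 = 2442 \cdot \frac{1}{1114} - 687 = \frac{1221}{557} - 687 = - \frac{381438}{557}$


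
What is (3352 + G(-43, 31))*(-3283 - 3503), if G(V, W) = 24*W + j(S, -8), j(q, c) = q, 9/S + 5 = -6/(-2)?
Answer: -27764919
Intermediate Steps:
S = -9/2 (S = 9/(-5 - 6/(-2)) = 9/(-5 - 6*(-½)) = 9/(-5 + 3) = 9/(-2) = 9*(-½) = -9/2 ≈ -4.5000)
G(V, W) = -9/2 + 24*W (G(V, W) = 24*W - 9/2 = -9/2 + 24*W)
(3352 + G(-43, 31))*(-3283 - 3503) = (3352 + (-9/2 + 24*31))*(-3283 - 3503) = (3352 + (-9/2 + 744))*(-6786) = (3352 + 1479/2)*(-6786) = (8183/2)*(-6786) = -27764919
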